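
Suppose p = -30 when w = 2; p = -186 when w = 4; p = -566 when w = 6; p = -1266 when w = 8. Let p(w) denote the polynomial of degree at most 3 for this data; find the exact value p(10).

Using Newton's divided-difference form:
p[2,4] = (-186 - (-30)) / (4 - 2) = -78
p[4,6] = (-566 - (-186)) / (6 - 4) = -190
p[6,8] = (-1266 - (-566)) / (8 - 6) = -350
p[2,4,6] = (-190 - (-78)) / (6 - 2) = -28
p[4,6,8] = (-350 - (-190)) / (8 - 4) = -40
p[2,4,6,8] = (-40 - (-28)) / (8 - 2) = -2
p(10) = -30 + (-78)·(8) + (-28)·(8)·(6) + (-2)·(8)·(6)·(4) = -2382

-2382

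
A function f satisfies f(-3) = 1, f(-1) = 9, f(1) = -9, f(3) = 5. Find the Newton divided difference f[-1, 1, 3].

f[-1,1] = (-9 - 9) / (1 - (-1)) = -9
f[1,3] = (5 - (-9)) / (3 - 1) = 7
f[-1,1,3] = (7 - (-9)) / (3 - (-1)) = 4

4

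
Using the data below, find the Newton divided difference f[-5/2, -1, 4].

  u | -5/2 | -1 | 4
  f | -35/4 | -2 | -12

-1

f[-5/2,-1] = (-2 - (-35/4)) / (-1 - (-5/2)) = 9/2
f[-1,4] = (-12 - (-2)) / (4 - (-1)) = -2
f[-5/2,-1,4] = (-2 - 9/2) / (4 - (-5/2)) = -1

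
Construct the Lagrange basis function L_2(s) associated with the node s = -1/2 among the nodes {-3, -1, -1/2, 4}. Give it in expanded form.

L_2(s) = -(8/45)s^3 + (104/45)s + 32/15

L_2(s) = (s + 3)(s + 1)(s - 4) / [(5/2)·(1/2)·(-9/2)]
       = (s^3 - 13s - 12) / (-45/8)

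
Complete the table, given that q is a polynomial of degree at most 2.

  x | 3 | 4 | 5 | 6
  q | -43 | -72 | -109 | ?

The 3 known values determine q uniquely (degree ≤ 2).
L_0(6) = (2)·(1)/[(-1)·(-2)] = 1
L_1(6) = (3)·(1)/[(1)·(-1)] = -3
L_2(6) = (3)·(2)/[(2)·(1)] = 3
Sum: (-43)·(1) + (-72)·(-3) + (-109)·(3) = -154

-154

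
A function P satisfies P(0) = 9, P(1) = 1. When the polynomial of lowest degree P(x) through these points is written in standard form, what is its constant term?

Build the Lagrange basis polynomials:
L_0(x) = (x - 1) / [-1] = -x + 1
L_1(x) = x / [1] = x
P(x) = 9·L_0 + 1·L_1
Only the constant term is needed; take it from each L_i and combine:
9·(1) + 1·(0) = 9

9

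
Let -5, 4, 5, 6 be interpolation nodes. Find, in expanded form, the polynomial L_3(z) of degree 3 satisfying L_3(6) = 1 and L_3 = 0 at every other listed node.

L_3(z) = (1/22)z^3 - (2/11)z^2 - (25/22)z + 50/11

L_3(z) = (z + 5)(z - 4)(z - 5) / [(11)·(2)·(1)]
       = (z^3 - 4z^2 - 25z + 100) / (22)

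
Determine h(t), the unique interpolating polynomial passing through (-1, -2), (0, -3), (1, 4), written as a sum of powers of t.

h(t) = 4t^2 + 3t - 3

Newton's divided differences:
h[-1,0] = (-3 - (-2)) / (0 - (-1)) = -1
h[0,1] = (4 - (-3)) / (1 - 0) = 7
h[-1,0,1] = (7 - (-1)) / (1 - (-1)) = 4
h(t) = -2 + (-1)·(t + 1) + 4·(t + 1)t
Expanding: h(t) = 4t^2 + 3t - 3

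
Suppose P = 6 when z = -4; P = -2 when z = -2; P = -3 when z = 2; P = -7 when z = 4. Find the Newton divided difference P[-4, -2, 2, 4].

-11/96

P[-4,-2] = (-2 - 6) / (-2 - (-4)) = -4
P[-2,2] = (-3 - (-2)) / (2 - (-2)) = -1/4
P[2,4] = (-7 - (-3)) / (4 - 2) = -2
P[-4,-2,2] = (-1/4 - (-4)) / (2 - (-4)) = 5/8
P[-2,2,4] = (-2 - (-1/4)) / (4 - (-2)) = -7/24
P[-4,-2,2,4] = (-7/24 - 5/8) / (4 - (-4)) = -11/96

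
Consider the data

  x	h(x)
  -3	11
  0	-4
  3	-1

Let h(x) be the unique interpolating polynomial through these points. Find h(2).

-4

Evaluate each Lagrange basis at x = 2:
L_0(2) = (2)·(-1)/[(-3)·(-6)] = -1/9
L_1(2) = (5)·(-1)/[(3)·(-3)] = 5/9
L_2(2) = (5)·(2)/[(6)·(3)] = 5/9
Sum: 11·(-1/9) + (-4)·(5/9) + (-1)·(5/9) = -4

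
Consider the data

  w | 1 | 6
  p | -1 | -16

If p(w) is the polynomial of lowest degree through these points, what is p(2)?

Evaluate each Lagrange basis at w = 2:
L_0(2) = (-4)/[(-5)] = 4/5
L_1(2) = (1)/[(5)] = 1/5
Sum: (-1)·(4/5) + (-16)·(1/5) = -4

-4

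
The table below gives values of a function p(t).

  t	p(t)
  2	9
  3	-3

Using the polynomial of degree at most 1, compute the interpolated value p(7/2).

-9

Evaluate each Lagrange basis at t = 7/2:
L_0(7/2) = (1/2)/[(-1)] = -1/2
L_1(7/2) = (3/2)/[(1)] = 3/2
Sum: 9·(-1/2) + (-3)·(3/2) = -9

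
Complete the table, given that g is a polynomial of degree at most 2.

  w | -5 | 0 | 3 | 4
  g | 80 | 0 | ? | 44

24

The 3 known values determine g uniquely (degree ≤ 2).
Evaluate each Lagrange basis at w = 3:
L_0(3) = (3)·(-1)/[(-5)·(-9)] = -1/15
L_1(3) = (8)·(-1)/[(5)·(-4)] = 2/5
L_2(3) = (8)·(3)/[(9)·(4)] = 2/3
Sum: 80·(-1/15) + 0 + 44·(2/3) = 24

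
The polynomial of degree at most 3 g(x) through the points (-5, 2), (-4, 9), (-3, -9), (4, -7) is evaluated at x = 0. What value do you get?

-801/7

Evaluate each Lagrange basis at x = 0:
L_0(0) = (4)·(3)·(-4)/[(-1)·(-2)·(-9)] = 8/3
L_1(0) = (5)·(3)·(-4)/[(1)·(-1)·(-8)] = -15/2
L_2(0) = (5)·(4)·(-4)/[(2)·(1)·(-7)] = 40/7
L_3(0) = (5)·(4)·(3)/[(9)·(8)·(7)] = 5/42
Sum: 2·(8/3) + 9·(-15/2) + (-9)·(40/7) + (-7)·(5/42) = -801/7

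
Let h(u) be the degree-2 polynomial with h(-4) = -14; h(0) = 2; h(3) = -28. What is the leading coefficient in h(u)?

The leading coefficient equals the top divided difference h[-4,0,3].
h[-4,0] = (2 - (-14)) / (0 - (-4)) = 4
h[0,3] = (-28 - 2) / (3 - 0) = -10
h[-4,0,3] = (-10 - 4) / (3 - (-4)) = -2

-2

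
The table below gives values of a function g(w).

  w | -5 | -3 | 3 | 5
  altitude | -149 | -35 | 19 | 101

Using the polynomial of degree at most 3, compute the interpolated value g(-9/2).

-883/8

L_0(-9/2) = (-3/2)·(-15/2)·(-19/2)/[(-2)·(-8)·(-10)] = 171/256
L_1(-9/2) = (1/2)·(-15/2)·(-19/2)/[(2)·(-6)·(-8)] = 95/256
L_2(-9/2) = (1/2)·(-3/2)·(-19/2)/[(8)·(6)·(-2)] = -19/256
L_3(-9/2) = (1/2)·(-3/2)·(-15/2)/[(10)·(8)·(2)] = 9/256
Sum: (-149)·(171/256) + (-35)·(95/256) + 19·(-19/256) + 101·(9/256) = -883/8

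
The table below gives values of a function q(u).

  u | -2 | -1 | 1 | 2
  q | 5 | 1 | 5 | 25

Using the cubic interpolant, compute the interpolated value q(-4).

L_0(-4) = (-3)·(-5)·(-6)/[(-1)·(-3)·(-4)] = 15/2
L_1(-4) = (-2)·(-5)·(-6)/[(1)·(-2)·(-3)] = -10
L_2(-4) = (-2)·(-3)·(-6)/[(3)·(2)·(-1)] = 6
L_3(-4) = (-2)·(-3)·(-5)/[(4)·(3)·(1)] = -5/2
Sum: 5·(15/2) + 1·(-10) + 5·(6) + 25·(-5/2) = -5

-5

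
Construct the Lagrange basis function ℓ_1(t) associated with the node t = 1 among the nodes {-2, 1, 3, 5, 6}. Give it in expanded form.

ℓ_1(t) = (t + 2)(t - 3)(t - 5)(t - 6) / [(3)·(-2)·(-4)·(-5)]
       = (t^4 - 12t^3 + 35t^2 + 36t - 180) / (-120)

ℓ_1(t) = -(1/120)t^4 + (1/10)t^3 - (7/24)t^2 - (3/10)t + 3/2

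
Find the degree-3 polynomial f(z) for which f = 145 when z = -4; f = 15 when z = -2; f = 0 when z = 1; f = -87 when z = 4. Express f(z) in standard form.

Build the Lagrange basis polynomials:
L_0(z) = (z + 2)(z - 1)(z - 4) / [-80] = -(1/80)z^3 + (3/80)z^2 + (3/40)z - 1/10
L_1(z) = (z + 4)(z - 1)(z - 4) / [36] = (1/36)z^3 - (1/36)z^2 - (4/9)z + 4/9
L_2(z) = (z + 4)(z + 2)(z - 4) / [-45] = -(1/45)z^3 - (2/45)z^2 + (16/45)z + 32/45
L_3(z) = (z + 4)(z + 2)(z - 1) / [144] = (1/144)z^3 + (5/144)z^2 + (1/72)z - 1/18
f(z) = 145·L_0 + 15·L_1 + 0·L_2 + (-87)·L_3
  145·L_0(z) = -(29/16)z^3 + (87/16)z^2 + (87/8)z - 29/2
  15·L_1(z) = (5/12)z^3 - (5/12)z^2 - (20/3)z + 20/3
  0·L_2(z) = 0
  (-87)·L_3(z) = -(29/48)z^3 - (145/48)z^2 - (29/24)z + 29/6
Adding term by term: -2z^3 + 2z^2 + 3z - 3

f(z) = -2z^3 + 2z^2 + 3z - 3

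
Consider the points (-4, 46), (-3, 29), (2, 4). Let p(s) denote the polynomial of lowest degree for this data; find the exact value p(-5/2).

22

Using Newton's divided-difference form:
p[-4,-3] = (29 - 46) / (-3 - (-4)) = -17
p[-3,2] = (4 - 29) / (2 - (-3)) = -5
p[-4,-3,2] = (-5 - (-17)) / (2 - (-4)) = 2
p(-5/2) = 46 + (-17)·(3/2) + 2·(3/2)·(1/2) = 22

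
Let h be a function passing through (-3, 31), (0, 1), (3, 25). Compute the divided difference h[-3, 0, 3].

h[-3,0] = (1 - 31) / (0 - (-3)) = -10
h[0,3] = (25 - 1) / (3 - 0) = 8
h[-3,0,3] = (8 - (-10)) / (3 - (-3)) = 3

3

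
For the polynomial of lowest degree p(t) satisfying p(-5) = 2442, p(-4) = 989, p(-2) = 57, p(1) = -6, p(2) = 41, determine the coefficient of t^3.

L_0(t) = (t + 4)(t + 2)(t - 1)(t - 2) / [126] = (1/126)t^4 + (1/42)t^3 - (4/63)t^2 - (2/21)t + 8/63
L_1(t) = (t + 5)(t + 2)(t - 1)(t - 2) / [-60] = -(1/60)t^4 - (1/15)t^3 + (3/20)t^2 + (4/15)t - 1/3
L_2(t) = (t + 5)(t + 4)(t - 1)(t - 2) / [72] = (1/72)t^4 + (1/12)t^3 - (5/72)t^2 - (7/12)t + 5/9
L_3(t) = (t + 5)(t + 4)(t + 2)(t - 2) / [-90] = -(1/90)t^4 - (1/10)t^3 - (8/45)t^2 + (2/5)t + 8/9
L_4(t) = (t + 5)(t + 4)(t + 2)(t - 1) / [168] = (1/168)t^4 + (5/84)t^3 + (9/56)t^2 + (1/84)t - 5/21
p(t) = 2442·L_0 + 989·L_1 + 57·L_2 + (-6)·L_3 + 41·L_4
Only the coefficient of t^3 is needed; take it from each L_i and combine:
2442·(1/42) + 989·(-1/15) + 57·(1/12) + (-6)·(-1/10) + 41·(5/84) = 0

0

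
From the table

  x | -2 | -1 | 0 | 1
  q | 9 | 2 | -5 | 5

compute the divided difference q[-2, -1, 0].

q[-2,-1] = (2 - 9) / (-1 - (-2)) = -7
q[-1,0] = (-5 - 2) / (0 - (-1)) = -7
q[-2,-1,0] = (-7 - (-7)) / (0 - (-2)) = 0

0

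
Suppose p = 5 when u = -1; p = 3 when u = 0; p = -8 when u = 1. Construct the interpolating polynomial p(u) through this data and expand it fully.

Newton's divided differences:
p[-1,0] = (3 - 5) / (0 - (-1)) = -2
p[0,1] = (-8 - 3) / (1 - 0) = -11
p[-1,0,1] = (-11 - (-2)) / (1 - (-1)) = -9/2
p(u) = 5 + (-2)·(u + 1) + (-9/2)·(u + 1)u
Expanding: p(u) = -(9/2)u^2 - (13/2)u + 3

p(u) = -(9/2)u^2 - (13/2)u + 3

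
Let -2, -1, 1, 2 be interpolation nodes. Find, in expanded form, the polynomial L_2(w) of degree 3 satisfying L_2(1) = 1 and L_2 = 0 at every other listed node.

L_2(w) = (w + 2)(w + 1)(w - 2) / [(3)·(2)·(-1)]
       = (w^3 + w^2 - 4w - 4) / (-6)

L_2(w) = -(1/6)w^3 - (1/6)w^2 + (2/3)w + 2/3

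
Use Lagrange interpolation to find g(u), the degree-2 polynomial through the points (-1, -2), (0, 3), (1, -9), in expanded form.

g(u) = -(17/2)u^2 - (7/2)u + 3

L_0(u) = u(u - 1) / [2] = (1/2)u^2 - (1/2)u
L_1(u) = (u + 1)(u - 1) / [-1] = -u^2 + 1
L_2(u) = (u + 1)u / [2] = (1/2)u^2 + (1/2)u
g(u) = (-2)·L_0 + 3·L_1 + (-9)·L_2
  (-2)·L_0(u) = -u^2 + u
  3·L_1(u) = -3u^2 + 3
  (-9)·L_2(u) = -(9/2)u^2 - (9/2)u
Adding term by term: -(17/2)u^2 - (7/2)u + 3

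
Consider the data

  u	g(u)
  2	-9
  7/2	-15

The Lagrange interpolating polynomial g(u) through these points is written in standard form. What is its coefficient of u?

-4

Build the Lagrange basis polynomials:
L_0(u) = (u - 7/2) / [-3/2] = -(2/3)u + 7/3
L_1(u) = (u - 2) / [3/2] = (2/3)u - 4/3
g(u) = (-9)·L_0 + (-15)·L_1
Only the coefficient of u is needed; take it from each L_i and combine:
(-9)·(-2/3) + (-15)·(2/3) = -4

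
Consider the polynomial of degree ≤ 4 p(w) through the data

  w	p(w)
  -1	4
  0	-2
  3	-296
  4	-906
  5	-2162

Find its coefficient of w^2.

4

Build the Lagrange basis polynomials:
L_0(w) = w(w - 3)(w - 4)(w - 5) / [120] = (1/120)w^4 - (1/10)w^3 + (47/120)w^2 - (1/2)w
L_1(w) = (w + 1)(w - 3)(w - 4)(w - 5) / [-60] = -(1/60)w^4 + (11/60)w^3 - (7/12)w^2 + (13/60)w + 1
L_2(w) = (w + 1)w(w - 4)(w - 5) / [24] = (1/24)w^4 - (1/3)w^3 + (11/24)w^2 + (5/6)w
L_3(w) = (w + 1)w(w - 3)(w - 5) / [-20] = -(1/20)w^4 + (7/20)w^3 - (7/20)w^2 - (3/4)w
L_4(w) = (w + 1)w(w - 3)(w - 4) / [60] = (1/60)w^4 - (1/10)w^3 + (1/12)w^2 + (1/5)w
p(w) = 4·L_0 + (-2)·L_1 + (-296)·L_2 + (-906)·L_3 + (-2162)·L_4
Only the coefficient of w^2 is needed; take it from each L_i and combine:
4·(47/120) + (-2)·(-7/12) + (-296)·(11/24) + (-906)·(-7/20) + (-2162)·(1/12) = 4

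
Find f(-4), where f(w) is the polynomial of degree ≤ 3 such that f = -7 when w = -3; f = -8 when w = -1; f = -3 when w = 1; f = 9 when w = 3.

Evaluate each Lagrange basis at w = -4:
L_0(-4) = (-3)·(-5)·(-7)/[(-2)·(-4)·(-6)] = 35/16
L_1(-4) = (-1)·(-5)·(-7)/[(2)·(-2)·(-4)] = -35/16
L_2(-4) = (-1)·(-3)·(-7)/[(4)·(2)·(-2)] = 21/16
L_3(-4) = (-1)·(-3)·(-5)/[(6)·(4)·(2)] = -5/16
Sum: (-7)·(35/16) + (-8)·(-35/16) + (-3)·(21/16) + 9·(-5/16) = -73/16

-73/16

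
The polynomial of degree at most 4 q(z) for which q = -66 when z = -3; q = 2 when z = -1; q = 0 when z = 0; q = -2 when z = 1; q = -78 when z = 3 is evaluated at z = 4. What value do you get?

Evaluate each Lagrange basis at z = 4:
L_0(4) = (5)·(4)·(3)·(1)/[(-2)·(-3)·(-4)·(-6)] = 5/12
L_1(4) = (7)·(4)·(3)·(1)/[(2)·(-1)·(-2)·(-4)] = -21/4
L_2(4) = (7)·(5)·(3)·(1)/[(3)·(1)·(-1)·(-3)] = 35/3
L_3(4) = (7)·(5)·(4)·(1)/[(4)·(2)·(1)·(-2)] = -35/4
L_4(4) = (7)·(5)·(4)·(3)/[(6)·(4)·(3)·(2)] = 35/12
Sum: (-66)·(5/12) + 2·(-21/4) + 0 + (-2)·(-35/4) + (-78)·(35/12) = -248

-248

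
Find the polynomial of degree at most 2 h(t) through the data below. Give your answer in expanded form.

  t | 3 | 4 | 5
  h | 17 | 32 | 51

h(t) = 2t^2 + t - 4

L_0(t) = (t - 4)(t - 5) / [2] = (1/2)t^2 - (9/2)t + 10
L_1(t) = (t - 3)(t - 5) / [-1] = -t^2 + 8t - 15
L_2(t) = (t - 3)(t - 4) / [2] = (1/2)t^2 - (7/2)t + 6
h(t) = 17·L_0 + 32·L_1 + 51·L_2
  17·L_0(t) = (17/2)t^2 - (153/2)t + 170
  32·L_1(t) = -32t^2 + 256t - 480
  51·L_2(t) = (51/2)t^2 - (357/2)t + 306
Adding term by term: 2t^2 + t - 4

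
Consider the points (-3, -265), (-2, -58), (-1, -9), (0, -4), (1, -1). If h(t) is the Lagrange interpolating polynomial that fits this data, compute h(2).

-30

L_0(2) = (4)·(3)·(2)·(1)/[(-1)·(-2)·(-3)·(-4)] = 1
L_1(2) = (5)·(3)·(2)·(1)/[(1)·(-1)·(-2)·(-3)] = -5
L_2(2) = (5)·(4)·(2)·(1)/[(2)·(1)·(-1)·(-2)] = 10
L_3(2) = (5)·(4)·(3)·(1)/[(3)·(2)·(1)·(-1)] = -10
L_4(2) = (5)·(4)·(3)·(2)/[(4)·(3)·(2)·(1)] = 5
Sum: (-265)·(1) + (-58)·(-5) + (-9)·(10) + (-4)·(-10) + (-1)·(5) = -30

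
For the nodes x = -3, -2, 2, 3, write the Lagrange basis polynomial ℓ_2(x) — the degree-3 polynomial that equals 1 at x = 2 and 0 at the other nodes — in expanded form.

ℓ_2(x) = (x + 3)(x + 2)(x - 3) / [(5)·(4)·(-1)]
       = (x^3 + 2x^2 - 9x - 18) / (-20)

ℓ_2(x) = -(1/20)x^3 - (1/10)x^2 + (9/20)x + 9/10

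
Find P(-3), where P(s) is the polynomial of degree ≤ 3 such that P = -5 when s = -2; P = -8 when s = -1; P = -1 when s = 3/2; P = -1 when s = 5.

991/245

Evaluate each Lagrange basis at s = -3:
L_0(-3) = (-2)·(-9/2)·(-8)/[(-1)·(-7/2)·(-7)] = 144/49
L_1(-3) = (-1)·(-9/2)·(-8)/[(1)·(-5/2)·(-6)] = -12/5
L_2(-3) = (-1)·(-2)·(-8)/[(7/2)·(5/2)·(-7/2)] = 128/245
L_3(-3) = (-1)·(-2)·(-9/2)/[(7)·(6)·(7/2)] = -3/49
Sum: (-5)·(144/49) + (-8)·(-12/5) + (-1)·(128/245) + (-1)·(-3/49) = 991/245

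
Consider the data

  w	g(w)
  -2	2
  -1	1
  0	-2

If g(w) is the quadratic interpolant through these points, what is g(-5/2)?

7/4

Using Newton's divided-difference form:
g[-2,-1] = (1 - 2) / (-1 - (-2)) = -1
g[-1,0] = (-2 - 1) / (0 - (-1)) = -3
g[-2,-1,0] = (-3 - (-1)) / (0 - (-2)) = -1
g(-5/2) = 2 + (-1)·(-1/2) + (-1)·(-1/2)·(-3/2) = 7/4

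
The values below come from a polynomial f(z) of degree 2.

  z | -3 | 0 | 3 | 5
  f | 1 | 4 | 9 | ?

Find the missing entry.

121/9

The 3 known values determine f uniquely (degree ≤ 2).
Evaluate each Lagrange basis at z = 5:
L_0(5) = (5)·(2)/[(-3)·(-6)] = 5/9
L_1(5) = (8)·(2)/[(3)·(-3)] = -16/9
L_2(5) = (8)·(5)/[(6)·(3)] = 20/9
Sum: 1·(5/9) + 4·(-16/9) + 9·(20/9) = 121/9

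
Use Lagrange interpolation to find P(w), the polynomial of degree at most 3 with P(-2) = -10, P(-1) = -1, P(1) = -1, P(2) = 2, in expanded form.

L_0(w) = (w + 1)(w - 1)(w - 2) / [-12] = -(1/12)w^3 + (1/6)w^2 + (1/12)w - 1/6
L_1(w) = (w + 2)(w - 1)(w - 2) / [6] = (1/6)w^3 - (1/6)w^2 - (2/3)w + 2/3
L_2(w) = (w + 2)(w + 1)(w - 2) / [-6] = -(1/6)w^3 - (1/6)w^2 + (2/3)w + 2/3
L_3(w) = (w + 2)(w + 1)(w - 1) / [12] = (1/12)w^3 + (1/6)w^2 - (1/12)w - 1/6
P(w) = (-10)·L_0 + (-1)·L_1 + (-1)·L_2 + 2·L_3
  (-10)·L_0(w) = (5/6)w^3 - (5/3)w^2 - (5/6)w + 5/3
  (-1)·L_1(w) = -(1/6)w^3 + (1/6)w^2 + (2/3)w - 2/3
  (-1)·L_2(w) = (1/6)w^3 + (1/6)w^2 - (2/3)w - 2/3
  2·L_3(w) = (1/6)w^3 + (1/3)w^2 - (1/6)w - 1/3
Adding term by term: w^3 - w^2 - w

P(w) = w^3 - w^2 - w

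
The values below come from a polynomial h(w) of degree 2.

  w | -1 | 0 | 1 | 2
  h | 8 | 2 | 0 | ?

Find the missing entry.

2

The 3 known values determine h uniquely (degree ≤ 2).
Evaluate each Lagrange basis at w = 2:
L_0(2) = (2)·(1)/[(-1)·(-2)] = 1
L_1(2) = (3)·(1)/[(1)·(-1)] = -3
L_2(2) = (3)·(2)/[(2)·(1)] = 3
Sum: 8·(1) + 2·(-3) + 0 = 2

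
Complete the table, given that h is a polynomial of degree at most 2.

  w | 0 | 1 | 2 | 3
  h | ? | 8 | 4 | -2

The 3 known values determine h uniquely (degree ≤ 2).
L_0(0) = (-2)·(-3)/[(-1)·(-2)] = 3
L_1(0) = (-1)·(-3)/[(1)·(-1)] = -3
L_2(0) = (-1)·(-2)/[(2)·(1)] = 1
Sum: 8·(3) + 4·(-3) + (-2)·(1) = 10

10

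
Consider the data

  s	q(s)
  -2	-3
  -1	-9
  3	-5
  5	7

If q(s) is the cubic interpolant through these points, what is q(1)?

Using Newton's divided-difference form:
q[-2,-1] = (-9 - (-3)) / (-1 - (-2)) = -6
q[-1,3] = (-5 - (-9)) / (3 - (-1)) = 1
q[3,5] = (7 - (-5)) / (5 - 3) = 6
q[-2,-1,3] = (1 - (-6)) / (3 - (-2)) = 7/5
q[-1,3,5] = (6 - 1) / (5 - (-1)) = 5/6
q[-2,-1,3,5] = (5/6 - 7/5) / (5 - (-2)) = -17/210
q(1) = -3 + (-6)·(3) + (7/5)·(3)·(2) + (-17/210)·(3)·(2)·(-2) = -407/35

-407/35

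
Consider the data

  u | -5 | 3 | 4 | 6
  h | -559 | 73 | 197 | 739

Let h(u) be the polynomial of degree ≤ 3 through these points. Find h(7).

1205

Evaluate each Lagrange basis at u = 7:
L_0(7) = (4)·(3)·(1)/[(-8)·(-9)·(-11)] = -1/66
L_1(7) = (12)·(3)·(1)/[(8)·(-1)·(-3)] = 3/2
L_2(7) = (12)·(4)·(1)/[(9)·(1)·(-2)] = -8/3
L_3(7) = (12)·(4)·(3)/[(11)·(3)·(2)] = 24/11
Sum: (-559)·(-1/66) + 73·(3/2) + 197·(-8/3) + 739·(24/11) = 1205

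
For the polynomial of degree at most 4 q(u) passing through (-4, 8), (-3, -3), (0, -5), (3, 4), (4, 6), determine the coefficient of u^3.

L_0(u) = (u + 3)u(u - 3)(u - 4) / [224] = (1/224)u^4 - (1/56)u^3 - (9/224)u^2 + (9/56)u
L_1(u) = (u + 4)u(u - 3)(u - 4) / [-126] = -(1/126)u^4 + (1/42)u^3 + (8/63)u^2 - (8/21)u
L_2(u) = (u + 4)(u + 3)(u - 3)(u - 4) / [144] = (1/144)u^4 - (25/144)u^2 + 1
L_3(u) = (u + 4)(u + 3)u(u - 4) / [-126] = -(1/126)u^4 - (1/42)u^3 + (8/63)u^2 + (8/21)u
L_4(u) = (u + 4)(u + 3)u(u - 3) / [224] = (1/224)u^4 + (1/56)u^3 - (9/224)u^2 - (9/56)u
q(u) = 8·L_0 + (-3)·L_1 + (-5)·L_2 + 4·L_3 + 6·L_4
Only the coefficient of u^3 is needed; take it from each L_i and combine:
8·(-1/56) + (-3)·(1/42) + (-5)·(0) + 4·(-1/42) + 6·(1/56) = -17/84

-17/84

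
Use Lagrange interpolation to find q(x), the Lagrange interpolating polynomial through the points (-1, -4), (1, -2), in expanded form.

Build the Lagrange basis polynomials:
L_0(x) = (x - 1) / [-2] = -(1/2)x + 1/2
L_1(x) = (x + 1) / [2] = (1/2)x + 1/2
q(x) = (-4)·L_0 + (-2)·L_1
  (-4)·L_0(x) = 2x - 2
  (-2)·L_1(x) = -x - 1
Adding term by term: x - 3

q(x) = x - 3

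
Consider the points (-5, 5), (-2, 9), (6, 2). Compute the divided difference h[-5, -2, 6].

h[-5,-2] = (9 - 5) / (-2 - (-5)) = 4/3
h[-2,6] = (2 - 9) / (6 - (-2)) = -7/8
h[-5,-2,6] = (-7/8 - 4/3) / (6 - (-5)) = -53/264

-53/264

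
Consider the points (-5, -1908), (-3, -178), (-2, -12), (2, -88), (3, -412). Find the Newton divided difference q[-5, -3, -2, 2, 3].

q[-5,-3] = (-178 - (-1908)) / (-3 - (-5)) = 865
q[-3,-2] = (-12 - (-178)) / (-2 - (-3)) = 166
q[-2,2] = (-88 - (-12)) / (2 - (-2)) = -19
q[2,3] = (-412 - (-88)) / (3 - 2) = -324
q[-5,-3,-2] = (166 - 865) / (-2 - (-5)) = -233
q[-3,-2,2] = (-19 - 166) / (2 - (-3)) = -37
q[-2,2,3] = (-324 - (-19)) / (3 - (-2)) = -61
q[-5,-3,-2,2] = (-37 - (-233)) / (2 - (-5)) = 28
q[-3,-2,2,3] = (-61 - (-37)) / (3 - (-3)) = -4
q[-5,-3,-2,2,3] = (-4 - 28) / (3 - (-5)) = -4

-4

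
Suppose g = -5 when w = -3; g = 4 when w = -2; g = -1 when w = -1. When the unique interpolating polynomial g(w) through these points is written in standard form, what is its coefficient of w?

L_0(w) = (w + 2)(w + 1) / [2] = (1/2)w^2 + (3/2)w + 1
L_1(w) = (w + 3)(w + 1) / [-1] = -w^2 - 4w - 3
L_2(w) = (w + 3)(w + 2) / [2] = (1/2)w^2 + (5/2)w + 3
g(w) = (-5)·L_0 + 4·L_1 + (-1)·L_2
Only the coefficient of w is needed; take it from each L_i and combine:
(-5)·(3/2) + 4·(-4) + (-1)·(5/2) = -26

-26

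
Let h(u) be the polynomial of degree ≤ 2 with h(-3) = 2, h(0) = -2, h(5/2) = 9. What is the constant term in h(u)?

Build the Lagrange basis polynomials:
L_0(u) = u(u - 5/2) / [33/2] = (2/33)u^2 - (5/33)u
L_1(u) = (u + 3)(u - 5/2) / [-15/2] = -(2/15)u^2 - (1/15)u + 1
L_2(u) = (u + 3)u / [55/4] = (4/55)u^2 + (12/55)u
h(u) = 2·L_0 + (-2)·L_1 + 9·L_2
Only the constant term is needed; take it from each L_i and combine:
2·(0) + (-2)·(1) + 9·(0) = -2

-2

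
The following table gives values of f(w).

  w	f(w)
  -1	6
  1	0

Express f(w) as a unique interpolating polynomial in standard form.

f(w) = -3w + 3

Build the Lagrange basis polynomials:
L_0(w) = (w - 1) / [-2] = -(1/2)w + 1/2
L_1(w) = (w + 1) / [2] = (1/2)w + 1/2
f(w) = 6·L_0 + 0·L_1
  6·L_0(w) = -3w + 3
  0·L_1(w) = 0
Adding term by term: -3w + 3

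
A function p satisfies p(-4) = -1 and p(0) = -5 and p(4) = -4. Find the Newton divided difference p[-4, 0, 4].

5/32

p[-4,0] = (-5 - (-1)) / (0 - (-4)) = -1
p[0,4] = (-4 - (-5)) / (4 - 0) = 1/4
p[-4,0,4] = (1/4 - (-1)) / (4 - (-4)) = 5/32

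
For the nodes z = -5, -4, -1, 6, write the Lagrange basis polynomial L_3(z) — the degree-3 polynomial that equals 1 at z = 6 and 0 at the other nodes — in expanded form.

L_3(z) = (1/770)z^3 + (1/77)z^2 + (29/770)z + 2/77

L_3(z) = (z + 5)(z + 4)(z + 1) / [(11)·(10)·(7)]
       = (z^3 + 10z^2 + 29z + 20) / (770)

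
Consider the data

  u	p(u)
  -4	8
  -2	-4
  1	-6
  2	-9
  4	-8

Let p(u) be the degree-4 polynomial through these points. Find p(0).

Evaluate each Lagrange basis at u = 0:
L_0(0) = (2)·(-1)·(-2)·(-4)/[(-2)·(-5)·(-6)·(-8)] = -1/30
L_1(0) = (4)·(-1)·(-2)·(-4)/[(2)·(-3)·(-4)·(-6)] = 2/9
L_2(0) = (4)·(2)·(-2)·(-4)/[(5)·(3)·(-1)·(-3)] = 64/45
L_3(0) = (4)·(2)·(-1)·(-4)/[(6)·(4)·(1)·(-2)] = -2/3
L_4(0) = (4)·(2)·(-1)·(-2)/[(8)·(6)·(3)·(2)] = 1/18
Sum: 8·(-1/30) + (-4)·(2/9) + (-6)·(64/45) + (-9)·(-2/3) + (-8)·(1/18) = -62/15

-62/15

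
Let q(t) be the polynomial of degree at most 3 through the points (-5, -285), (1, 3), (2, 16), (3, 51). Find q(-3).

L_0(-3) = (-4)·(-5)·(-6)/[(-6)·(-7)·(-8)] = 5/14
L_1(-3) = (2)·(-5)·(-6)/[(6)·(-1)·(-2)] = 5
L_2(-3) = (2)·(-4)·(-6)/[(7)·(1)·(-1)] = -48/7
L_3(-3) = (2)·(-4)·(-5)/[(8)·(2)·(1)] = 5/2
Sum: (-285)·(5/14) + 3·(5) + 16·(-48/7) + 51·(5/2) = -69

-69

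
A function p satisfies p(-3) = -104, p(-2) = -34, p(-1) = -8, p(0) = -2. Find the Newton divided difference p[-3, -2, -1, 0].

p[-3,-2] = (-34 - (-104)) / (-2 - (-3)) = 70
p[-2,-1] = (-8 - (-34)) / (-1 - (-2)) = 26
p[-1,0] = (-2 - (-8)) / (0 - (-1)) = 6
p[-3,-2,-1] = (26 - 70) / (-1 - (-3)) = -22
p[-2,-1,0] = (6 - 26) / (0 - (-2)) = -10
p[-3,-2,-1,0] = (-10 - (-22)) / (0 - (-3)) = 4

4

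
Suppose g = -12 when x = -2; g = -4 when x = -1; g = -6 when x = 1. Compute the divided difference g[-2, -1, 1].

-3

g[-2,-1] = (-4 - (-12)) / (-1 - (-2)) = 8
g[-1,1] = (-6 - (-4)) / (1 - (-1)) = -1
g[-2,-1,1] = (-1 - 8) / (1 - (-2)) = -3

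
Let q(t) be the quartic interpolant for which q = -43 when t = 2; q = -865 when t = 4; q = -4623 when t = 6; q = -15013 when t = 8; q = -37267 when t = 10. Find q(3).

-258

Evaluate each Lagrange basis at t = 3:
L_0(3) = (-1)·(-3)·(-5)·(-7)/[(-2)·(-4)·(-6)·(-8)] = 35/128
L_1(3) = (1)·(-3)·(-5)·(-7)/[(2)·(-2)·(-4)·(-6)] = 35/32
L_2(3) = (1)·(-1)·(-5)·(-7)/[(4)·(2)·(-2)·(-4)] = -35/64
L_3(3) = (1)·(-1)·(-3)·(-7)/[(6)·(4)·(2)·(-2)] = 7/32
L_4(3) = (1)·(-1)·(-3)·(-5)/[(8)·(6)·(4)·(2)] = -5/128
Sum: (-43)·(35/128) + (-865)·(35/32) + (-4623)·(-35/64) + (-15013)·(7/32) + (-37267)·(-5/128) = -258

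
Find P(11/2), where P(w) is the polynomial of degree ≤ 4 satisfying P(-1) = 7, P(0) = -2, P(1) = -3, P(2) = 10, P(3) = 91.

2757/2

L_0(11/2) = (11/2)·(9/2)·(7/2)·(5/2)/[(-1)·(-2)·(-3)·(-4)] = 1155/128
L_1(11/2) = (13/2)·(9/2)·(7/2)·(5/2)/[(1)·(-1)·(-2)·(-3)] = -1365/32
L_2(11/2) = (13/2)·(11/2)·(7/2)·(5/2)/[(2)·(1)·(-1)·(-2)] = 5005/64
L_3(11/2) = (13/2)·(11/2)·(9/2)·(5/2)/[(3)·(2)·(1)·(-1)] = -2145/32
L_4(11/2) = (13/2)·(11/2)·(9/2)·(7/2)/[(4)·(3)·(2)·(1)] = 3003/128
Sum: 7·(1155/128) + (-2)·(-1365/32) + (-3)·(5005/64) + 10·(-2145/32) + 91·(3003/128) = 2757/2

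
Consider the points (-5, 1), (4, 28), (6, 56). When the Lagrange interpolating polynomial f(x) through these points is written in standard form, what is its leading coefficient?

The leading coefficient equals the top divided difference f[-5,4,6].
f[-5,4] = (28 - 1) / (4 - (-5)) = 3
f[4,6] = (56 - 28) / (6 - 4) = 14
f[-5,4,6] = (14 - 3) / (6 - (-5)) = 1

1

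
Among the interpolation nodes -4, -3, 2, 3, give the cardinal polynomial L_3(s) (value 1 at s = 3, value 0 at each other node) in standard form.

L_3(s) = (1/42)s^3 + (5/42)s^2 - (1/21)s - 4/7

L_3(s) = (s + 4)(s + 3)(s - 2) / [(7)·(6)·(1)]
       = (s^3 + 5s^2 - 2s - 24) / (42)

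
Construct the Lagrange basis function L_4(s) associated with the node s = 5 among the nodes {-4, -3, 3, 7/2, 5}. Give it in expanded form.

L_4(s) = (1/216)s^4 + (1/432)s^3 - (23/216)s^2 - (1/48)s + 7/12

L_4(s) = (s + 4)(s + 3)(s - 3)(s - 7/2) / [(9)·(8)·(2)·(3/2)]
       = (s^4 + (1/2)s^3 - 23s^2 - (9/2)s + 126) / (216)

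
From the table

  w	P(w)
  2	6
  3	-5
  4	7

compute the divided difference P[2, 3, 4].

23/2

P[2,3] = (-5 - 6) / (3 - 2) = -11
P[3,4] = (7 - (-5)) / (4 - 3) = 12
P[2,3,4] = (12 - (-11)) / (4 - 2) = 23/2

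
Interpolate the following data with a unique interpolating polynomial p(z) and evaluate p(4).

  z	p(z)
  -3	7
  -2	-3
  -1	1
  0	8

-154

Using Newton's divided-difference form:
p[-3,-2] = (-3 - 7) / (-2 - (-3)) = -10
p[-2,-1] = (1 - (-3)) / (-1 - (-2)) = 4
p[-1,0] = (8 - 1) / (0 - (-1)) = 7
p[-3,-2,-1] = (4 - (-10)) / (-1 - (-3)) = 7
p[-2,-1,0] = (7 - 4) / (0 - (-2)) = 3/2
p[-3,-2,-1,0] = (3/2 - 7) / (0 - (-3)) = -11/6
p(4) = 7 + (-10)·(7) + 7·(7)·(6) + (-11/6)·(7)·(6)·(5) = -154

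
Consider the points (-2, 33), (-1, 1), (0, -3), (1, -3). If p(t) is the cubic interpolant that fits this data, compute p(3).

-87

L_0(3) = (4)·(3)·(2)/[(-1)·(-2)·(-3)] = -4
L_1(3) = (5)·(3)·(2)/[(1)·(-1)·(-2)] = 15
L_2(3) = (5)·(4)·(2)/[(2)·(1)·(-1)] = -20
L_3(3) = (5)·(4)·(3)/[(3)·(2)·(1)] = 10
Sum: 33·(-4) + 1·(15) + (-3)·(-20) + (-3)·(10) = -87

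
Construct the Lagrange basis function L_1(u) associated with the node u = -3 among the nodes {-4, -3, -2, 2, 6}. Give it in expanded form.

L_1(u) = -(1/45)u^4 + (2/45)u^3 + (28/45)u^2 - (8/45)u - 32/15

L_1(u) = (u + 4)(u + 2)(u - 2)(u - 6) / [(1)·(-1)·(-5)·(-9)]
       = (u^4 - 2u^3 - 28u^2 + 8u + 96) / (-45)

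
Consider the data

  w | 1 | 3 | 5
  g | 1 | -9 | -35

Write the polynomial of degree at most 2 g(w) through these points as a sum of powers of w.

L_0(w) = (w - 3)(w - 5) / [8] = (1/8)w^2 - w + 15/8
L_1(w) = (w - 1)(w - 5) / [-4] = -(1/4)w^2 + (3/2)w - 5/4
L_2(w) = (w - 1)(w - 3) / [8] = (1/8)w^2 - (1/2)w + 3/8
g(w) = 1·L_0 + (-9)·L_1 + (-35)·L_2
  1·L_0(w) = (1/8)w^2 - w + 15/8
  (-9)·L_1(w) = (9/4)w^2 - (27/2)w + 45/4
  (-35)·L_2(w) = -(35/8)w^2 + (35/2)w - 105/8
Adding term by term: -2w^2 + 3w

g(w) = -2w^2 + 3w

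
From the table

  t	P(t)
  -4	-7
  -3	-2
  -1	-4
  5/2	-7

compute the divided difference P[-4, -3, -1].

P[-4,-3] = (-2 - (-7)) / (-3 - (-4)) = 5
P[-3,-1] = (-4 - (-2)) / (-1 - (-3)) = -1
P[-4,-3,-1] = (-1 - 5) / (-1 - (-4)) = -2

-2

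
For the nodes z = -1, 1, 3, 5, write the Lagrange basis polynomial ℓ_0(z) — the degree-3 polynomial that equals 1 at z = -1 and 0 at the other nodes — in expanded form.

ℓ_0(z) = -(1/48)z^3 + (3/16)z^2 - (23/48)z + 5/16

ℓ_0(z) = (z - 1)(z - 3)(z - 5) / [(-2)·(-4)·(-6)]
       = (z^3 - 9z^2 + 23z - 15) / (-48)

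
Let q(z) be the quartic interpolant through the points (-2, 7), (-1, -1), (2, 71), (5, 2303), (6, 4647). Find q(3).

Evaluate each Lagrange basis at z = 3:
L_0(3) = (4)·(1)·(-2)·(-3)/[(-1)·(-4)·(-7)·(-8)] = 3/28
L_1(3) = (5)·(1)·(-2)·(-3)/[(1)·(-3)·(-6)·(-7)] = -5/21
L_2(3) = (5)·(4)·(-2)·(-3)/[(4)·(3)·(-3)·(-4)] = 5/6
L_3(3) = (5)·(4)·(1)·(-3)/[(7)·(6)·(3)·(-1)] = 10/21
L_4(3) = (5)·(4)·(1)·(-2)/[(8)·(7)·(4)·(1)] = -5/28
Sum: 7·(3/28) + (-1)·(-5/21) + 71·(5/6) + 2303·(10/21) + 4647·(-5/28) = 327

327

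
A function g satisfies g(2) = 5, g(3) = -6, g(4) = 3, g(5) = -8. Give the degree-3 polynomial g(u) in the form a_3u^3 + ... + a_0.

g(u) = -(20/3)u^3 + 70u^2 - (703/3)u + 247

Newton's divided differences:
g[2,3] = (-6 - 5) / (3 - 2) = -11
g[3,4] = (3 - (-6)) / (4 - 3) = 9
g[4,5] = (-8 - 3) / (5 - 4) = -11
g[2,3,4] = (9 - (-11)) / (4 - 2) = 10
g[3,4,5] = (-11 - 9) / (5 - 3) = -10
g[2,3,4,5] = (-10 - 10) / (5 - 2) = -20/3
g(u) = 5 + (-11)·(u - 2) + 10·(u - 2)(u - 3) + (-20/3)·(u - 2)(u - 3)(u - 4)
Expanding: g(u) = -(20/3)u^3 + 70u^2 - (703/3)u + 247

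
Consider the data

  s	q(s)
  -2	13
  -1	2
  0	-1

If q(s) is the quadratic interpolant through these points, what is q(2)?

Evaluate each Lagrange basis at s = 2:
L_0(2) = (3)·(2)/[(-1)·(-2)] = 3
L_1(2) = (4)·(2)/[(1)·(-1)] = -8
L_2(2) = (4)·(3)/[(2)·(1)] = 6
Sum: 13·(3) + 2·(-8) + (-1)·(6) = 17

17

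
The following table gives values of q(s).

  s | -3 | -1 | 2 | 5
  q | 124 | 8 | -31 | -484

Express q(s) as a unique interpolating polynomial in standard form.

Newton's divided differences:
q[-3,-1] = (8 - 124) / (-1 - (-3)) = -58
q[-1,2] = (-31 - 8) / (2 - (-1)) = -13
q[2,5] = (-484 - (-31)) / (5 - 2) = -151
q[-3,-1,2] = (-13 - (-58)) / (2 - (-3)) = 9
q[-1,2,5] = (-151 - (-13)) / (5 - (-1)) = -23
q[-3,-1,2,5] = (-23 - 9) / (5 - (-3)) = -4
q(s) = 124 + (-58)·(s + 3) + 9·(s + 3)(s + 1) + (-4)·(s + 3)(s + 1)(s - 2)
Expanding: q(s) = -4s^3 + s^2 - 2s + 1

q(s) = -4s^3 + s^2 - 2s + 1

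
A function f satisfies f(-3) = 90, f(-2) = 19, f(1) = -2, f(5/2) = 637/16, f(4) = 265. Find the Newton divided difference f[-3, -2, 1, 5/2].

f[-3,-2] = (19 - 90) / (-2 - (-3)) = -71
f[-2,1] = (-2 - 19) / (1 - (-2)) = -7
f[1,5/2] = (637/16 - (-2)) / (5/2 - 1) = 223/8
f[-3,-2,1] = (-7 - (-71)) / (1 - (-3)) = 16
f[-2,1,5/2] = (223/8 - (-7)) / (5/2 - (-2)) = 31/4
f[-3,-2,1,5/2] = (31/4 - 16) / (5/2 - (-3)) = -3/2

-3/2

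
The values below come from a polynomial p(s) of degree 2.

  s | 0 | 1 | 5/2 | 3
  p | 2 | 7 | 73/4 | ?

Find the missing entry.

The 3 known values determine p uniquely (degree ≤ 2).
L_0(3) = (2)·(1/2)/[(-1)·(-5/2)] = 2/5
L_1(3) = (3)·(1/2)/[(1)·(-3/2)] = -1
L_2(3) = (3)·(2)/[(5/2)·(3/2)] = 8/5
Sum: 2·(2/5) + 7·(-1) + 73/4·(8/5) = 23

23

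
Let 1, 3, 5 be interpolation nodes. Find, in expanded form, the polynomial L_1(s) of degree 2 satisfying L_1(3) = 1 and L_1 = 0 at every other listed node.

L_1(s) = -(1/4)s^2 + (3/2)s - 5/4

L_1(s) = (s - 1)(s - 5) / [(2)·(-2)]
       = (s^2 - 6s + 5) / (-4)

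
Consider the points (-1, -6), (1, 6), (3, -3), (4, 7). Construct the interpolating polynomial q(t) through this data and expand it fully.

L_0(t) = (t - 1)(t - 3)(t - 4) / [-40] = -(1/40)t^3 + (1/5)t^2 - (19/40)t + 3/10
L_1(t) = (t + 1)(t - 3)(t - 4) / [12] = (1/12)t^3 - (1/2)t^2 + (5/12)t + 1
L_2(t) = (t + 1)(t - 1)(t - 4) / [-8] = -(1/8)t^3 + (1/2)t^2 + (1/8)t - 1/2
L_3(t) = (t + 1)(t - 1)(t - 3) / [15] = (1/15)t^3 - (1/5)t^2 - (1/15)t + 1/5
q(t) = (-6)·L_0 + 6·L_1 + (-3)·L_2 + 7·L_3
  (-6)·L_0(t) = (3/20)t^3 - (6/5)t^2 + (57/20)t - 9/5
  6·L_1(t) = (1/2)t^3 - 3t^2 + (5/2)t + 6
  (-3)·L_2(t) = (3/8)t^3 - (3/2)t^2 - (3/8)t + 3/2
  7·L_3(t) = (7/15)t^3 - (7/5)t^2 - (7/15)t + 7/5
Adding term by term: (179/120)t^3 - (71/10)t^2 + (541/120)t + 71/10

q(t) = (179/120)t^3 - (71/10)t^2 + (541/120)t + 71/10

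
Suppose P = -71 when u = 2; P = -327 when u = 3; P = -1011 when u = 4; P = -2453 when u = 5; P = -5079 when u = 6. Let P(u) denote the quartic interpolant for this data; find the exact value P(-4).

-1139

L_0(-4) = (-7)·(-8)·(-9)·(-10)/[(-1)·(-2)·(-3)·(-4)] = 210
L_1(-4) = (-6)·(-8)·(-9)·(-10)/[(1)·(-1)·(-2)·(-3)] = -720
L_2(-4) = (-6)·(-7)·(-9)·(-10)/[(2)·(1)·(-1)·(-2)] = 945
L_3(-4) = (-6)·(-7)·(-8)·(-10)/[(3)·(2)·(1)·(-1)] = -560
L_4(-4) = (-6)·(-7)·(-8)·(-9)/[(4)·(3)·(2)·(1)] = 126
Sum: (-71)·(210) + (-327)·(-720) + (-1011)·(945) + (-2453)·(-560) + (-5079)·(126) = -1139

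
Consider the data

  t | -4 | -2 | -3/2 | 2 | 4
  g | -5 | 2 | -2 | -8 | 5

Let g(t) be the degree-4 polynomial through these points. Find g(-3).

Using Newton's divided-difference form:
g[-4,-2] = (2 - (-5)) / (-2 - (-4)) = 7/2
g[-2,-3/2] = (-2 - 2) / (-3/2 - (-2)) = -8
g[-3/2,2] = (-8 - (-2)) / (2 - (-3/2)) = -12/7
g[2,4] = (5 - (-8)) / (4 - 2) = 13/2
g[-4,-2,-3/2] = (-8 - 7/2) / (-3/2 - (-4)) = -23/5
g[-2,-3/2,2] = (-12/7 - (-8)) / (2 - (-2)) = 11/7
g[-3/2,2,4] = (13/2 - (-12/7)) / (4 - (-3/2)) = 115/77
g[-4,-2,-3/2,2] = (11/7 - (-23/5)) / (2 - (-4)) = 36/35
g[-2,-3/2,2,4] = (115/77 - 11/7) / (4 - (-2)) = -1/77
g[-4,-2,-3/2,2,4] = (-1/77 - 36/35) / (4 - (-4)) = -401/3080
g(-3) = -5 + (7/2)·(1) + (-23/5)·(1)·(-1) + (36/35)·(1)·(-1)·(-3/2) + (-401/3080)·(1)·(-1)·(-3/2)·(-5) = 989/176

989/176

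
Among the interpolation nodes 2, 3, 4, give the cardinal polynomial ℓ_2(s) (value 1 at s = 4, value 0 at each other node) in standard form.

ℓ_2(s) = (1/2)s^2 - (5/2)s + 3

ℓ_2(s) = (s - 2)(s - 3) / [(2)·(1)]
       = (s^2 - 5s + 6) / (2)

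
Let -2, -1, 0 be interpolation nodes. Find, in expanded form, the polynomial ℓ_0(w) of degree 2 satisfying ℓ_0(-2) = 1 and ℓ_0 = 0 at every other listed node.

ℓ_0(w) = (1/2)w^2 + (1/2)w

ℓ_0(w) = (w + 1)w / [(-1)·(-2)]
       = (w^2 + w) / (2)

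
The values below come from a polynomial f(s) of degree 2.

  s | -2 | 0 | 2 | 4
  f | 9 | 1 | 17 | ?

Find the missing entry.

57

The 3 known values determine f uniquely (degree ≤ 2).
L_0(4) = (4)·(2)/[(-2)·(-4)] = 1
L_1(4) = (6)·(2)/[(2)·(-2)] = -3
L_2(4) = (6)·(4)/[(4)·(2)] = 3
Sum: 9·(1) + 1·(-3) + 17·(3) = 57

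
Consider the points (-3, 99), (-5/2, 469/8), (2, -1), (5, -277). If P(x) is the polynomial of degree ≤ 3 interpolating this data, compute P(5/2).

Using Newton's divided-difference form:
P[-3,-5/2] = (469/8 - 99) / (-5/2 - (-3)) = -323/4
P[-5/2,2] = (-1 - 469/8) / (2 - (-5/2)) = -53/4
P[2,5] = (-277 - (-1)) / (5 - 2) = -92
P[-3,-5/2,2] = (-53/4 - (-323/4)) / (2 - (-3)) = 27/2
P[-5/2,2,5] = (-92 - (-53/4)) / (5 - (-5/2)) = -21/2
P[-3,-5/2,2,5] = (-21/2 - 27/2) / (5 - (-3)) = -3
P(5/2) = 99 + (-323/4)·(11/2) + (27/2)·(11/2)·(5) + (-3)·(11/2)·(5)·(1/2) = -121/8

-121/8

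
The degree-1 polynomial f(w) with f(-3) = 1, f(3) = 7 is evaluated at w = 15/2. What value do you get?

23/2

Evaluate each Lagrange basis at w = 15/2:
L_0(15/2) = (9/2)/[(-6)] = -3/4
L_1(15/2) = (21/2)/[(6)] = 7/4
Sum: 1·(-3/4) + 7·(7/4) = 23/2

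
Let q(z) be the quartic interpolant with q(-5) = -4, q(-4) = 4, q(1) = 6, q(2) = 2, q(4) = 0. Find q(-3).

256/27

Using Newton's divided-difference form:
q[-5,-4] = (4 - (-4)) / (-4 - (-5)) = 8
q[-4,1] = (6 - 4) / (1 - (-4)) = 2/5
q[1,2] = (2 - 6) / (2 - 1) = -4
q[2,4] = (0 - 2) / (4 - 2) = -1
q[-5,-4,1] = (2/5 - 8) / (1 - (-5)) = -19/15
q[-4,1,2] = (-4 - 2/5) / (2 - (-4)) = -11/15
q[1,2,4] = (-1 - (-4)) / (4 - 1) = 1
q[-5,-4,1,2] = (-11/15 - (-19/15)) / (2 - (-5)) = 8/105
q[-4,1,2,4] = (1 - (-11/15)) / (4 - (-4)) = 13/60
q[-5,-4,1,2,4] = (13/60 - 8/105) / (4 - (-5)) = 59/3780
q(-3) = -4 + 8·(2) + (-19/15)·(2)·(1) + (8/105)·(2)·(1)·(-4) + (59/3780)·(2)·(1)·(-4)·(-5) = 256/27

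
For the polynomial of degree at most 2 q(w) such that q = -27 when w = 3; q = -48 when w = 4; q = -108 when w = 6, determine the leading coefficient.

-3

L_0(w) = (w - 4)(w - 6) / [3] = (1/3)w^2 - (10/3)w + 8
L_1(w) = (w - 3)(w - 6) / [-2] = -(1/2)w^2 + (9/2)w - 9
L_2(w) = (w - 3)(w - 4) / [6] = (1/6)w^2 - (7/6)w + 2
q(w) = (-27)·L_0 + (-48)·L_1 + (-108)·L_2
Only the coefficient of w^2 is needed; take it from each L_i and combine:
(-27)·(1/3) + (-48)·(-1/2) + (-108)·(1/6) = -3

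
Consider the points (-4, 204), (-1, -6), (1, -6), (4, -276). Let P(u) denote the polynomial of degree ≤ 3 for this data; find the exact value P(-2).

12

Evaluate each Lagrange basis at u = -2:
L_0(-2) = (-1)·(-3)·(-6)/[(-3)·(-5)·(-8)] = 3/20
L_1(-2) = (2)·(-3)·(-6)/[(3)·(-2)·(-5)] = 6/5
L_2(-2) = (2)·(-1)·(-6)/[(5)·(2)·(-3)] = -2/5
L_3(-2) = (2)·(-1)·(-3)/[(8)·(5)·(3)] = 1/20
Sum: 204·(3/20) + (-6)·(6/5) + (-6)·(-2/5) + (-276)·(1/20) = 12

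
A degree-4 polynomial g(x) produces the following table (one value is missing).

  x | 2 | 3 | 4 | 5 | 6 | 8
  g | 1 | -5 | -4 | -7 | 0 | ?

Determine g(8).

The 5 known values determine g uniquely (degree ≤ 4).
Evaluate each Lagrange basis at x = 8:
L_0(8) = (5)·(4)·(3)·(2)/[(-1)·(-2)·(-3)·(-4)] = 5
L_1(8) = (6)·(4)·(3)·(2)/[(1)·(-1)·(-2)·(-3)] = -24
L_2(8) = (6)·(5)·(3)·(2)/[(2)·(1)·(-1)·(-2)] = 45
L_3(8) = (6)·(5)·(4)·(2)/[(3)·(2)·(1)·(-1)] = -40
L_4(8) = (6)·(5)·(4)·(3)/[(4)·(3)·(2)·(1)] = 15
Sum: 1·(5) + (-5)·(-24) + (-4)·(45) + (-7)·(-40) + 0 = 225

225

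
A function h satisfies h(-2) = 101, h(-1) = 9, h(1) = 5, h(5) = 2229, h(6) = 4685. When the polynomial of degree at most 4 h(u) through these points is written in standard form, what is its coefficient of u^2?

4

Build the Lagrange basis polynomials:
L_0(u) = (u + 1)(u - 1)(u - 5)(u - 6) / [168] = (1/168)u^4 - (11/168)u^3 + (29/168)u^2 + (11/168)u - 5/28
L_1(u) = (u + 2)(u - 1)(u - 5)(u - 6) / [-84] = -(1/84)u^4 + (5/42)u^3 - (17/84)u^2 - (13/21)u + 5/7
L_2(u) = (u + 2)(u + 1)(u - 5)(u - 6) / [120] = (1/120)u^4 - (1/15)u^3 - (1/120)u^2 + (17/30)u + 1/2
L_3(u) = (u + 2)(u + 1)(u - 1)(u - 6) / [-168] = -(1/168)u^4 + (1/42)u^3 + (13/168)u^2 - (1/42)u - 1/14
L_4(u) = (u + 2)(u + 1)(u - 1)(u - 5) / [280] = (1/280)u^4 - (3/280)u^3 - (11/280)u^2 + (3/280)u + 1/28
h(u) = 101·L_0 + 9·L_1 + 5·L_2 + 2229·L_3 + 4685·L_4
Only the coefficient of u^2 is needed; take it from each L_i and combine:
101·(29/168) + 9·(-17/84) + 5·(-1/120) + 2229·(13/168) + 4685·(-11/280) = 4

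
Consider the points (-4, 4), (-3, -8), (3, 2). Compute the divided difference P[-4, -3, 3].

P[-4,-3] = (-8 - 4) / (-3 - (-4)) = -12
P[-3,3] = (2 - (-8)) / (3 - (-3)) = 5/3
P[-4,-3,3] = (5/3 - (-12)) / (3 - (-4)) = 41/21

41/21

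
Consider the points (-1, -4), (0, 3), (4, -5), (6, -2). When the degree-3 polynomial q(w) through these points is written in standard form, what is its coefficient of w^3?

143/420

The leading coefficient equals the top divided difference q[-1,0,4,6].
q[-1,0] = (3 - (-4)) / (0 - (-1)) = 7
q[0,4] = (-5 - 3) / (4 - 0) = -2
q[4,6] = (-2 - (-5)) / (6 - 4) = 3/2
q[-1,0,4] = (-2 - 7) / (4 - (-1)) = -9/5
q[0,4,6] = (3/2 - (-2)) / (6 - 0) = 7/12
q[-1,0,4,6] = (7/12 - (-9/5)) / (6 - (-1)) = 143/420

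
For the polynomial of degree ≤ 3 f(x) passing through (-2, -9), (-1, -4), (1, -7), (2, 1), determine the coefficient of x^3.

L_0(x) = (x + 1)(x - 1)(x - 2) / [-12] = -(1/12)x^3 + (1/6)x^2 + (1/12)x - 1/6
L_1(x) = (x + 2)(x - 1)(x - 2) / [6] = (1/6)x^3 - (1/6)x^2 - (2/3)x + 2/3
L_2(x) = (x + 2)(x + 1)(x - 2) / [-6] = -(1/6)x^3 - (1/6)x^2 + (2/3)x + 2/3
L_3(x) = (x + 2)(x + 1)(x - 1) / [12] = (1/12)x^3 + (1/6)x^2 - (1/12)x - 1/6
f(x) = (-9)·L_0 + (-4)·L_1 + (-7)·L_2 + 1·L_3
Only the coefficient of x^3 is needed; take it from each L_i and combine:
(-9)·(-1/12) + (-4)·(1/6) + (-7)·(-1/6) + 1·(1/12) = 4/3

4/3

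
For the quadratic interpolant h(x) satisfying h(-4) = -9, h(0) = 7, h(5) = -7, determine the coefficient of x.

Build the Lagrange basis polynomials:
L_0(x) = x(x - 5) / [36] = (1/36)x^2 - (5/36)x
L_1(x) = (x + 4)(x - 5) / [-20] = -(1/20)x^2 + (1/20)x + 1
L_2(x) = (x + 4)x / [45] = (1/45)x^2 + (4/45)x
h(x) = (-9)·L_0 + 7·L_1 + (-7)·L_2
Only the coefficient of x is needed; take it from each L_i and combine:
(-9)·(-5/36) + 7·(1/20) + (-7)·(4/45) = 44/45

44/45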